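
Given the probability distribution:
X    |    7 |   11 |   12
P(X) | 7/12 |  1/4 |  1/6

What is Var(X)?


E[X] = 53/6
E[X²] = 497/6
Var(X) = E[X²] - (E[X])² = 497/6 - 2809/36 = 173/36

Var(X) = 173/36 ≈ 4.8056


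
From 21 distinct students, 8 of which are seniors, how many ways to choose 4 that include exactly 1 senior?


Choose 1 of the 8 seniors and 3 of the other 13 students:
C(8,1)×C(13,3) = 8×286 = 2288

2288


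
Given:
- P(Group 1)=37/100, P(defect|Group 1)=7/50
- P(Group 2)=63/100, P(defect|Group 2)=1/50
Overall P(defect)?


P(B) = Σ P(B|Aᵢ)×P(Aᵢ)
  7/50×37/100 = 259/5000
  1/50×63/100 = 63/5000
Sum = 161/2500

P(defect) = 161/2500 ≈ 6.44%


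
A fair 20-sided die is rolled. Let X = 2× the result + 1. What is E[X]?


E[die] = (1+20)/2 = 21/2
E[X] = 2×21/2 + 1 = 22

E[X] = 22


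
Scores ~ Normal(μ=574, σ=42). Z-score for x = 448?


z = (x - μ)/σ = (448 - 574)/42 = -3.0

z = -3.0


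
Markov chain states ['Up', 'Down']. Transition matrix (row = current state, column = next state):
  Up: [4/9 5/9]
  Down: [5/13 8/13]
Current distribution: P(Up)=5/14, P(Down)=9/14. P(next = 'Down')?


P(next=Down) = Σᵢ P(now=i)×P(i→Down)
= 5/14×5/9 + 9/14×8/13
= 25/126 + 36/91 = 139/234

P = 139/234 ≈ 0.5940


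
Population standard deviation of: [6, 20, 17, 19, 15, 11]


Mean = 88/6 = 44/3
  (6-44/3)²=676/9
  (20-44/3)²=256/9
  (17-44/3)²=49/9
  (19-44/3)²=169/9
  (15-44/3)²=1/9
  (11-44/3)²=121/9
Σ(x-μ)² = 424/3
σ² = (424/3)/6 = 212/9

σ = √(212/9) ≈ 4.8534


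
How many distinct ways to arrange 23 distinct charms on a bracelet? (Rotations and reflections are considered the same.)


Free circular arrangements: rotations and reflections both identified.
(n-1)!/2 = 22!/2 = 1124000727777607680000/2 = 562000363888803840000

562000363888803840000


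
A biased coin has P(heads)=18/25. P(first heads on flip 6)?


Geometric: P(X=6) = (1-p)^(k-1)×p = (7/25)^5×18/25 = 302526/244140625

P(X=6) = 302526/244140625 ≈ 0.12%


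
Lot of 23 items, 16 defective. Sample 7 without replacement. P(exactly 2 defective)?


Hypergeometric: C(16,2)×C(7,5)/C(23,7)
= 120×21/245157 = 840/81719

P(X=2) = 840/81719 ≈ 1.03%


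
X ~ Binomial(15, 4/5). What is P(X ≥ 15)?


P(X ≥ 15) = Σ P(X=i) for i=15..15
P(X=15) = 1073741824/30517578125
Sum = 1073741824/30517578125

P(X ≥ 15) = 1073741824/30517578125 ≈ 3.52%


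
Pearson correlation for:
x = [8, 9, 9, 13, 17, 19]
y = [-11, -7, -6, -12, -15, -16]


n=6, Σx=75, Σy=-67, Σxy=-920, Σx²=1045, Σy²=831
r = (6×(-920) - 75×(-67))/√((6×1045 - 75²)(6×831 - (-67)²))
= -495/√(645×497) = -495/√320565 ≈ -495/566.1846 ≈ -0.8743

r ≈ -0.8743


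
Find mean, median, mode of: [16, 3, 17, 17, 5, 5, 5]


Sorted: [3, 5, 5, 5, 16, 17, 17]
Mean = 68/7
Median = 5
Freq: {16: 1, 3: 1, 17: 2, 5: 3}
Mode: [5]

Mean=68/7, Median=5, Mode=5


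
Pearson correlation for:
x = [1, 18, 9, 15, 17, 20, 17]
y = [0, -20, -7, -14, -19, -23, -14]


n=7, Σx=97, Σy=-97, Σxy=-1654, Σx²=1609, Σy²=1731
r = (7×(-1654) - 97×(-97))/√((7×1609 - 97²)(7×1731 - (-97)²))
= -2169/√(1854×2708) = -2169/√5020632 ≈ -2169/2240.6767 ≈ -0.9680

r ≈ -0.9680


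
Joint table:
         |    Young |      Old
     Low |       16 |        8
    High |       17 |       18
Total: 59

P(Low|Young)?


P(Low|Young) = 16/(16+17) = 16/33

P = 16/33 ≈ 48.48%


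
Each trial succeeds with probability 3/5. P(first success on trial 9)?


Geometric: P(X=9) = (1-p)^(k-1)×p = (2/5)^8×3/5 = 768/1953125

P(X=9) = 768/1953125 ≈ 0.04%


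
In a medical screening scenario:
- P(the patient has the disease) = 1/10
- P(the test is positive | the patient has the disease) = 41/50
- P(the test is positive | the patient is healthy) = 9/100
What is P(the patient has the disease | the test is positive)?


Using Bayes' theorem:
P(A|B) = P(B|A)·P(A) / P(B)

P(the test is positive) = 41/50 × 1/10 + 9/100 × 9/10
= 41/500 + 81/1000 = 163/1000

P(the patient has the disease|the test is positive) = (41/500) / (163/1000) = 82/163

P(the patient has the disease|the test is positive) = 82/163 ≈ 50.31%


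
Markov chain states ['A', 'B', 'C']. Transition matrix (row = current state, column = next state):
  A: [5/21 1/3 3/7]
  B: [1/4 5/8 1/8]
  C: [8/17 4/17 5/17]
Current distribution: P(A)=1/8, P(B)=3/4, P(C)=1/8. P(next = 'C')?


P(next=C) = Σᵢ P(now=i)×P(i→C)
= 1/8×3/7 + 3/4×1/8 + 1/8×5/17
= 3/56 + 3/32 + 5/136 = 701/3808

P = 701/3808 ≈ 0.1841


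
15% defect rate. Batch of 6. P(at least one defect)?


P(all good) = (17/20)^6 = 24137569/64000000
P(≥1 defect) = 39862431/64000000

P = 39862431/64000000 ≈ 62.29%


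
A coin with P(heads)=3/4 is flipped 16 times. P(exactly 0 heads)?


Binomial: P(X=0) = C(16,0)×p^0×(1-p)^16
= 1 × 1 × 1/4294967296 = 1/4294967296

P(X=0) = 1/4294967296 ≈ 0.00%


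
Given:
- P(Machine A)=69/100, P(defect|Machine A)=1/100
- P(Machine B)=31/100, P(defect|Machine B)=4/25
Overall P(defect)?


P(B) = Σ P(B|Aᵢ)×P(Aᵢ)
  1/100×69/100 = 69/10000
  4/25×31/100 = 31/625
Sum = 113/2000

P(defect) = 113/2000 ≈ 5.65%


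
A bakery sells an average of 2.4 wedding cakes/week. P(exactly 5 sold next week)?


Poisson(λ=2.4): P(X=5) = e^(-λ)×λ^k/k!
= e^(-2.4) × 2.4^5 / 5!
≈ 0.09071795329 × 79.62624 / 120 ≈ 0.060196

P(X=5) ≈ 0.060196 ≈ 6.02%


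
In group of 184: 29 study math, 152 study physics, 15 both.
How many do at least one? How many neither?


|A∪B| = 29+152-15 = 166
Neither = 184-166 = 18

At least one: 166; Neither: 18


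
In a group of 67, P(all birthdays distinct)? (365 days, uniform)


P(all different) = Π(365-i)/365 for i=0..66
= (365/365)×(364/365)×...×(299/365)
= 0.001560

P ≈ 0.0016 ≈ 0.16%


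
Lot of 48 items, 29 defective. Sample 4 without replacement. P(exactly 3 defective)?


Hypergeometric: C(29,3)×C(19,1)/C(48,4)
= 3654×19/194580 = 3857/10810

P(X=3) = 3857/10810 ≈ 35.68%


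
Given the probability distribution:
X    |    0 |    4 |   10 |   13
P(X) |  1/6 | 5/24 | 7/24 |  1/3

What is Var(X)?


E[X] = 97/12
E[X²] = 533/6
Var(X) = E[X²] - (E[X])² = 533/6 - 9409/144 = 3383/144

Var(X) = 3383/144 ≈ 23.4931


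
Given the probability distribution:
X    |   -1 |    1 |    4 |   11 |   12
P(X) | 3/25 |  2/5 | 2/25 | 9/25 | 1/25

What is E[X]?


E[X] = Σ x·P(X=x)
= (-1)×(3/25) + (1)×(2/5) + (4)×(2/25) + (11)×(9/25) + (12)×(1/25)
= 126/25

E[X] = 126/25


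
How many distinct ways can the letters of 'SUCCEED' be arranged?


Letters: 7, freq: {'S': 1, 'U': 1, 'C': 2, 'E': 2, 'D': 1}
7!/(1!×1!×2!×2!×1!) = 5040/4 = 1260

1260


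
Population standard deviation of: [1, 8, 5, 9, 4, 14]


Mean = 41/6
  (1-41/6)²=1225/36
  (8-41/6)²=49/36
  (5-41/6)²=121/36
  (9-41/6)²=169/36
  (4-41/6)²=289/36
  (14-41/6)²=1849/36
Σ(x-μ)² = 617/6
σ² = (617/6)/6 = 617/36

σ = √(617/36) ≈ 4.1399


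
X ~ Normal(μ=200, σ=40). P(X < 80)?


z = (80-200)/40 = -3.0
P(Z < -3.0) = 0.0013

P(X < 80) ≈ 0.0013


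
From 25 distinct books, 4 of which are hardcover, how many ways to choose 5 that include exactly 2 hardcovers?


Choose 2 of the 4 hardcovers and 3 of the other 21 books:
C(4,2)×C(21,3) = 6×1330 = 7980

7980


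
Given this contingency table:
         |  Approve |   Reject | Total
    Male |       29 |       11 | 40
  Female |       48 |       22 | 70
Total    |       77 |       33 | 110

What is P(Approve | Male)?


P(Approve | Male) = 29/(29+11) = 29/40

P(Approve|Male) = 29/40 ≈ 72.50%


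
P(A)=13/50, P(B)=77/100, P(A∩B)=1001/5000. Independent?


P(A)×P(B) = 1001/5000
P(A∩B) = 1001/5000
Equal ✓ → Independent

Yes, independent


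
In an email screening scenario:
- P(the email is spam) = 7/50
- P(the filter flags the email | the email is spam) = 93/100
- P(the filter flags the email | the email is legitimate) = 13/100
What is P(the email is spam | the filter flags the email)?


Using Bayes' theorem:
P(A|B) = P(B|A)·P(A) / P(B)

P(the filter flags the email) = 93/100 × 7/50 + 13/100 × 43/50
= 651/5000 + 559/5000 = 121/500

P(the email is spam|the filter flags the email) = (651/5000) / (121/500) = 651/1210

P(the email is spam|the filter flags the email) = 651/1210 ≈ 53.80%


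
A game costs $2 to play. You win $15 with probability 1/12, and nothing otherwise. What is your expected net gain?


E[gain] = (15-2)×1/12 + (-2)×11/12
= 13/12 - 11/6 = -3/4

Expected net gain = $-3/4 ≈ $-0.75


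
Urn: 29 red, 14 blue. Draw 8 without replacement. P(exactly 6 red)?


Hypergeometric: C(29,6)×C(14,2)/C(43,8)
= 475020×91/145008513 = 369460/1239389

P(X=6) = 369460/1239389 ≈ 29.81%


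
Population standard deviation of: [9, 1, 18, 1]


Mean = 29/4
  (9-29/4)²=49/16
  (1-29/4)²=625/16
  (18-29/4)²=1849/16
  (1-29/4)²=625/16
Σ(x-μ)² = 787/4
σ² = (787/4)/4 = 787/16

σ = √(787/16) ≈ 7.0134


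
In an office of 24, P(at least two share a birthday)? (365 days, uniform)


P(all different) = Π(365-i)/365 for i=0..23
= 0.461656
P(match) = 1 - 0.461656 = 0.538344

P ≈ 0.5383 ≈ 53.83%


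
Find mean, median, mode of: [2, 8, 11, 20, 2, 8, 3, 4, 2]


Sorted: [2, 2, 2, 3, 4, 8, 8, 11, 20]
Mean = 60/9 = 20/3
Median = 4
Freq: {2: 3, 8: 2, 11: 1, 20: 1, 3: 1, 4: 1}
Mode: [2]

Mean=20/3, Median=4, Mode=2


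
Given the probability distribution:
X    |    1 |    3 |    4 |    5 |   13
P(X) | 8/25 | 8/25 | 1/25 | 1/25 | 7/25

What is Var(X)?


E[X] = 132/25
E[X²] = 1304/25
Var(X) = E[X²] - (E[X])² = 1304/25 - 17424/625 = 15176/625

Var(X) = 15176/625 ≈ 24.2816


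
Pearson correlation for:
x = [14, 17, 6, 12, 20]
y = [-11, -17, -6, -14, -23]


n=5, Σx=69, Σy=-71, Σxy=-1107, Σx²=1065, Σy²=1171
r = (5×(-1107) - 69×(-71))/√((5×1065 - 69²)(5×1171 - (-71)²))
= -636/√(564×814) = -636/√459096 ≈ -636/677.5662 ≈ -0.9387

r ≈ -0.9387


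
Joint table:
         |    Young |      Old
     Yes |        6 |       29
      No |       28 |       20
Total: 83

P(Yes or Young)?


P(Yes∨Young) = P(Yes) + P(Young) - P(Yes∧Young)
= (35 + 34 - 6)/83 = 63/83

P = 63/83 ≈ 75.90%


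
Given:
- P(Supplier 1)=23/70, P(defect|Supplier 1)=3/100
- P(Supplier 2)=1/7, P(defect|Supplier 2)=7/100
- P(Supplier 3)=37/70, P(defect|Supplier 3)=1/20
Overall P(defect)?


P(B) = Σ P(B|Aᵢ)×P(Aᵢ)
  3/100×23/70 = 69/7000
  7/100×1/7 = 1/100
  1/20×37/70 = 37/1400
Sum = 81/1750

P(defect) = 81/1750 ≈ 4.63%


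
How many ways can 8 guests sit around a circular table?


Circular arrangements of 8 distinct objects: fix one position to break rotational symmetry.
(n-1)! = 7! = 5040

5040


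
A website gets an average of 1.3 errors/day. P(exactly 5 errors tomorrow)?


Poisson(λ=1.3): P(X=5) = e^(-λ)×λ^k/k!
= e^(-1.3) × 1.3^5 / 5!
≈ 0.272531793 × 3.71293 / 120 ≈ 0.008432

P(X=5) ≈ 0.008432 ≈ 0.84%


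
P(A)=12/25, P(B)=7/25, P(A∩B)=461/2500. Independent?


P(A)×P(B) = 84/625
P(A∩B) = 461/2500
Not equal → NOT independent

No, not independent


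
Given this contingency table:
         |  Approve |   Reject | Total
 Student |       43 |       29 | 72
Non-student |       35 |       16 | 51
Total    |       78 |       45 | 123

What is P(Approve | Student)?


P(Approve | Student) = 43/(43+29) = 43/72

P(Approve|Student) = 43/72 ≈ 59.72%


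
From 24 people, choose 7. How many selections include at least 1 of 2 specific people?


Complement: C(24,7) - C(22,7) = 346104 - 170544 = 175560

175560


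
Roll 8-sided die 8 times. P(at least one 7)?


P(no 7)^8 = (7/8)^8 = 5764801/16777216
P(≥1) = 1 - 5764801/16777216 = 11012415/16777216

P = 11012415/16777216 ≈ 65.64%


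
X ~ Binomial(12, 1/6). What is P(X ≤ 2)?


P(X ≤ 2) = Σ P(X=i) for i=0..2
P(X=0) = 244140625/2176782336
P(X=1) = 48828125/181398528
P(X=2) = 107421875/362797056
Sum = 1474609375/2176782336

P(X ≤ 2) = 1474609375/2176782336 ≈ 67.74%


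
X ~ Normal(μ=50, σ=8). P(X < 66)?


z = (66-50)/8 = 2.0
P(Z < 2.0) = 0.9772

P(X < 66) ≈ 0.9772


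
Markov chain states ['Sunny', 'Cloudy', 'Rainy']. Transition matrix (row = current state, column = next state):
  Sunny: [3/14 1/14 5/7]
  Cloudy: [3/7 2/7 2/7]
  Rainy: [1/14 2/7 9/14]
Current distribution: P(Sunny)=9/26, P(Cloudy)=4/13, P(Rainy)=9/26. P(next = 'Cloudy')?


P(next=Cloudy) = Σᵢ P(now=i)×P(i→Cloudy)
= 9/26×1/14 + 4/13×2/7 + 9/26×2/7
= 9/364 + 8/91 + 9/91 = 11/52

P = 11/52 ≈ 0.2115


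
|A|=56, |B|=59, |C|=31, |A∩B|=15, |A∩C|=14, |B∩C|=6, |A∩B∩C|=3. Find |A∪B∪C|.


|A∪B∪C| = 56+59+31-15-14-6+3 = 114

|A∪B∪C| = 114


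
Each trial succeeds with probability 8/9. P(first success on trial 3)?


Geometric: P(X=3) = (1-p)^(k-1)×p = (1/9)^2×8/9 = 8/729

P(X=3) = 8/729 ≈ 1.10%


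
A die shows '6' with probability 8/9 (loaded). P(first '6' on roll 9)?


Geometric: P(X=9) = (1-p)^(k-1)×p = (1/9)^8×8/9 = 8/387420489

P(X=9) = 8/387420489 ≈ 0.00%


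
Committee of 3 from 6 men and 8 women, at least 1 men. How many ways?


Count by #men:
  1M,2W: C(6,1)×C(8,2)=168
  2M,1W: C(6,2)×C(8,1)=120
  3M,0W: C(6,3)×C(8,0)=20
Total = 308

308


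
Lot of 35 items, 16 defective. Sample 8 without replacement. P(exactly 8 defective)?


Hypergeometric: C(16,8)×C(19,0)/C(35,8)
= 12870×1/23535820 = 117/213962

P(X=8) = 117/213962 ≈ 0.05%


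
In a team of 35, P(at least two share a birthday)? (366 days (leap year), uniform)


P(all different) = Π(366-i)/366 for i=0..34
= 0.186502
P(match) = 1 - 0.186502 = 0.813498

P ≈ 0.8135 ≈ 81.35%


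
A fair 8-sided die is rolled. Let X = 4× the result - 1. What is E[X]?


E[die] = (1+8)/2 = 9/2
E[X] = 4×9/2 - 1 = 17

E[X] = 17


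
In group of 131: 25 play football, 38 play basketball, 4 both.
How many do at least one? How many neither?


|A∪B| = 25+38-4 = 59
Neither = 131-59 = 72

At least one: 59; Neither: 72


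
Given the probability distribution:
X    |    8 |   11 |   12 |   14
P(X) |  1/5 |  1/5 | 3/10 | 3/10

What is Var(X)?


E[X] = 58/5
E[X²] = 139
Var(X) = E[X²] - (E[X])² = 139 - 3364/25 = 111/25

Var(X) = 111/25 ≈ 4.4400


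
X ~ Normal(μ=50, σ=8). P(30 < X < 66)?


z₁=(30-50)/8=-2.5, z₂=(66-50)/8=2.0
P = Φ(2.0) - Φ(-2.5) = 0.977250 - 0.006210 = 0.971040 ≈ 0.9710

P(30 < X < 66) ≈ 0.9710


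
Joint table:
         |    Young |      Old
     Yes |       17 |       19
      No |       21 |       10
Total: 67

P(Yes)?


P(Yes) = (17+19)/67 = 36/67

P(Yes) = 36/67 ≈ 53.73%


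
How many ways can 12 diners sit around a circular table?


Circular arrangements of 12 distinct objects: fix one position to break rotational symmetry.
(n-1)! = 11! = 39916800

39916800


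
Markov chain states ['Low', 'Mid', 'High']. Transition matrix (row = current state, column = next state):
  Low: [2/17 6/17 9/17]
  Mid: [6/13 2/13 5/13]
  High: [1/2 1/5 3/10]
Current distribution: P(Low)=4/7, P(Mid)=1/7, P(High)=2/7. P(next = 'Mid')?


P(next=Mid) = Σᵢ P(now=i)×P(i→Mid)
= 4/7×6/17 + 1/7×2/13 + 2/7×1/5
= 24/119 + 2/91 + 2/35 = 2172/7735

P = 2172/7735 ≈ 0.2808


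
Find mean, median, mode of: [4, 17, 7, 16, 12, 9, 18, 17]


Sorted: [4, 7, 9, 12, 16, 17, 17, 18]
Mean = 100/8 = 25/2
Median = 14
Freq: {4: 1, 17: 2, 7: 1, 16: 1, 12: 1, 9: 1, 18: 1}
Mode: [17]

Mean=25/2, Median=14, Mode=17


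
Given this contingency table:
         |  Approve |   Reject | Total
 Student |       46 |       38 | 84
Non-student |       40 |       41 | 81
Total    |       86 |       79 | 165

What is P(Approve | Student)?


P(Approve | Student) = 46/(46+38) = 46/84 = 23/42

P(Approve|Student) = 23/42 ≈ 54.76%


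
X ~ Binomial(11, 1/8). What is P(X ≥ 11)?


P(X ≥ 11) = Σ P(X=i) for i=11..11
P(X=11) = 1/8589934592
Sum = 1/8589934592

P(X ≥ 11) = 1/8589934592 ≈ 0.00%


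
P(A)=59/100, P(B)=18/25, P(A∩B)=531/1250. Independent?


P(A)×P(B) = 531/1250
P(A∩B) = 531/1250
Equal ✓ → Independent

Yes, independent


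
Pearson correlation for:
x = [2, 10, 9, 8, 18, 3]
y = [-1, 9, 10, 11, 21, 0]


n=6, Σx=50, Σy=50, Σxy=644, Σx²=582, Σy²=744
r = (6×644 - 50×50)/√((6×582 - 50²)(6×744 - 50²))
= 1364/√(992×1964) = 1364/√1948288 ≈ 1364/1395.8109 ≈ 0.9772

r ≈ 0.9772


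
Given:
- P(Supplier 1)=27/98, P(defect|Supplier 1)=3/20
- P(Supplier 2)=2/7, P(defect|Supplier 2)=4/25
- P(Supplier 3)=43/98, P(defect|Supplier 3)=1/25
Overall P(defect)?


P(B) = Σ P(B|Aᵢ)×P(Aᵢ)
  3/20×27/98 = 81/1960
  4/25×2/7 = 8/175
  1/25×43/98 = 43/2450
Sum = 41/392

P(defect) = 41/392 ≈ 10.46%


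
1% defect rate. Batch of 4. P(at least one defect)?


P(all good) = (99/100)^4 = 96059601/100000000
P(≥1 defect) = 3940399/100000000

P = 3940399/100000000 ≈ 3.94%


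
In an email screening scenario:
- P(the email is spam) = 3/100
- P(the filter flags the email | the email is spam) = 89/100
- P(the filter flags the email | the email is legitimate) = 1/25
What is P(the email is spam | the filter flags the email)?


Using Bayes' theorem:
P(A|B) = P(B|A)·P(A) / P(B)

P(the filter flags the email) = 89/100 × 3/100 + 1/25 × 97/100
= 267/10000 + 97/2500 = 131/2000

P(the email is spam|the filter flags the email) = (267/10000) / (131/2000) = 267/655

P(the email is spam|the filter flags the email) = 267/655 ≈ 40.76%


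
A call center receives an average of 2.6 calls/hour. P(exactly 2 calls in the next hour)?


Poisson(λ=2.6): P(X=2) = e^(-λ)×λ^k/k!
= e^(-2.6) × 2.6^2 / 2!
≈ 0.07427357821 × 6.76 / 2 ≈ 0.251045

P(X=2) ≈ 0.251045 ≈ 25.10%


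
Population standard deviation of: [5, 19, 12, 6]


Mean = 42/4 = 21/2
  (5-21/2)²=121/4
  (19-21/2)²=289/4
  (12-21/2)²=9/4
  (6-21/2)²=81/4
Σ(x-μ)² = 125
σ² = 125/4

σ = √(125/4) ≈ 5.5902


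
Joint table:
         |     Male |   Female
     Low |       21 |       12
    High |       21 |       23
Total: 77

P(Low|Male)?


P(Low|Male) = 21/(21+21) = 21/42 = 1/2

P = 1/2 ≈ 50.00%


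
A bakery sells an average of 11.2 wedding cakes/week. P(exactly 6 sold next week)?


Poisson(λ=11.2): P(X=6) = e^(-λ)×λ^k/k!
= e^(-11.2) × 11.2^6 / 6!
≈ 1.367419607e-05 × 1973822.68518 / 720 ≈ 0.037487

P(X=6) ≈ 0.037487 ≈ 3.75%


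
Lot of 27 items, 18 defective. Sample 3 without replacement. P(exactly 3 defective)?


Hypergeometric: C(18,3)×C(9,0)/C(27,3)
= 816×1/2925 = 272/975

P(X=3) = 272/975 ≈ 27.90%


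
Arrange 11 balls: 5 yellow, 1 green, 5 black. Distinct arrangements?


11!/(5!×1!×5!) = 2772

2772


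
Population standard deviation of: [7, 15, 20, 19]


Mean = 61/4
  (7-61/4)²=1089/16
  (15-61/4)²=1/16
  (20-61/4)²=361/16
  (19-61/4)²=225/16
Σ(x-μ)² = 419/4
σ² = (419/4)/4 = 419/16

σ = √(419/16) ≈ 5.1174


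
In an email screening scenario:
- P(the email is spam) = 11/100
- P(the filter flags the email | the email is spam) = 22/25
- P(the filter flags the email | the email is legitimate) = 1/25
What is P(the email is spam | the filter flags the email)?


Using Bayes' theorem:
P(A|B) = P(B|A)·P(A) / P(B)

P(the filter flags the email) = 22/25 × 11/100 + 1/25 × 89/100
= 121/1250 + 89/2500 = 331/2500

P(the email is spam|the filter flags the email) = (121/1250) / (331/2500) = 242/331

P(the email is spam|the filter flags the email) = 242/331 ≈ 73.11%


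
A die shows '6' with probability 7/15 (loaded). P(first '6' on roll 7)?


Geometric: P(X=7) = (1-p)^(k-1)×p = (8/15)^6×7/15 = 1835008/170859375

P(X=7) = 1835008/170859375 ≈ 1.07%


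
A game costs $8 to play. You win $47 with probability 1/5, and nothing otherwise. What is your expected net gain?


E[gain] = (47-8)×1/5 + (-8)×4/5
= 39/5 - 32/5 = 7/5

Expected net gain = $7/5 ≈ $1.40


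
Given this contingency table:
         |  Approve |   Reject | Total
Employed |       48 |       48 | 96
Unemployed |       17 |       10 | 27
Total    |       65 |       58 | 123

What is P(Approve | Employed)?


P(Approve | Employed) = 48/(48+48) = 48/96 = 1/2

P(Approve|Employed) = 1/2 ≈ 50.00%


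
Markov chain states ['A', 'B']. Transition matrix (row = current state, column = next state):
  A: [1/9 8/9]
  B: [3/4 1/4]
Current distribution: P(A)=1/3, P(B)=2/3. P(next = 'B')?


P(next=B) = Σᵢ P(now=i)×P(i→B)
= 1/3×8/9 + 2/3×1/4
= 8/27 + 1/6 = 25/54

P = 25/54 ≈ 0.4630


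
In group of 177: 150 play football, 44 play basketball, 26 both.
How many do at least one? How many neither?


|A∪B| = 150+44-26 = 168
Neither = 177-168 = 9

At least one: 168; Neither: 9


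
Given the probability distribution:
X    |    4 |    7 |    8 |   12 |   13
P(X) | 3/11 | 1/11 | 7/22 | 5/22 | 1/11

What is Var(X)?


E[X] = 90/11
E[X²] = 850/11
Var(X) = E[X²] - (E[X])² = 850/11 - 8100/121 = 1250/121

Var(X) = 1250/121 ≈ 10.3306


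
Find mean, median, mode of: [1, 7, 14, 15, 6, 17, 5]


Sorted: [1, 5, 6, 7, 14, 15, 17]
Mean = 65/7
Median = 7
Freq: {1: 1, 7: 1, 14: 1, 15: 1, 6: 1, 17: 1, 5: 1}
Mode: No mode

Mean=65/7, Median=7, Mode=No mode


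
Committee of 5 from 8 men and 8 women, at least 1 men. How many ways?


Count by #men:
  1M,4W: C(8,1)×C(8,4)=560
  2M,3W: C(8,2)×C(8,3)=1568
  3M,2W: C(8,3)×C(8,2)=1568
  4M,1W: C(8,4)×C(8,1)=560
  5M,0W: C(8,5)×C(8,0)=56
Total = 4312

4312


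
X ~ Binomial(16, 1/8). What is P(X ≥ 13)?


P(X ≥ 13) = Σ P(X=i) for i=13..16
P(X=13) = 12005/17592186044416
P(X=14) = 735/35184372088832
P(X=15) = 7/17592186044416
P(X=16) = 1/281474976710656
Sum = 198073/281474976710656

P(X ≥ 13) = 198073/281474976710656 ≈ 0.00%


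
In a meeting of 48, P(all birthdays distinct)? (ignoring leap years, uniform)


P(all different) = Π(365-i)/365 for i=0..47
= (365/365)×(364/365)×...×(318/365)
= 0.039402

P ≈ 0.0394 ≈ 3.94%


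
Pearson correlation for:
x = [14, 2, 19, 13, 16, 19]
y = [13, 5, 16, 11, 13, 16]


n=6, Σx=83, Σy=74, Σxy=1151, Σx²=1347, Σy²=996
r = (6×1151 - 83×74)/√((6×1347 - 83²)(6×996 - 74²))
= 764/√(1193×500) = 764/√596500 ≈ 764/772.3341 ≈ 0.9892

r ≈ 0.9892


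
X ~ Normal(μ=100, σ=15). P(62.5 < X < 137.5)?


z₁=(62.5-100)/15=-2.5, z₂=(137.5-100)/15=2.5
P = Φ(2.5) - Φ(-2.5) = 0.993790 - 0.006210 = 0.987580 ≈ 0.9876

P(62.5 < X < 137.5) ≈ 0.9876


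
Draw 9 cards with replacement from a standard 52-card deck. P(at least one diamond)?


P(not a diamond) = 39/52 = 3/4
P(none in 9 draws) = (3/4)^9 = 19683/262144
P(≥1 diamond) = 1 - 19683/262144 = 242461/262144

P = 242461/262144 ≈ 92.49%


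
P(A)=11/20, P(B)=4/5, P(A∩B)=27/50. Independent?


P(A)×P(B) = 11/25
P(A∩B) = 27/50
Not equal → NOT independent

No, not independent


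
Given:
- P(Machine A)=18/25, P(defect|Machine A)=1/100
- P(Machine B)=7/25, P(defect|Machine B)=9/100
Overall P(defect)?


P(B) = Σ P(B|Aᵢ)×P(Aᵢ)
  1/100×18/25 = 9/1250
  9/100×7/25 = 63/2500
Sum = 81/2500

P(defect) = 81/2500 ≈ 3.24%


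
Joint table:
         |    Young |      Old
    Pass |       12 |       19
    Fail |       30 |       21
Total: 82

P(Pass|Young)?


P(Pass|Young) = 12/(12+30) = 12/42 = 2/7

P = 2/7 ≈ 28.57%


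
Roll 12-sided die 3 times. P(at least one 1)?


P(no 1)^3 = (11/12)^3 = 1331/1728
P(≥1) = 1 - 1331/1728 = 397/1728

P = 397/1728 ≈ 22.97%


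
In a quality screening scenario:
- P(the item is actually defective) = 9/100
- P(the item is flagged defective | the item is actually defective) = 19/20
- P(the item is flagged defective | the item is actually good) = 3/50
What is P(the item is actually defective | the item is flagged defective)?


Using Bayes' theorem:
P(A|B) = P(B|A)·P(A) / P(B)

P(the item is flagged defective) = 19/20 × 9/100 + 3/50 × 91/100
= 171/2000 + 273/5000 = 1401/10000

P(the item is actually defective|the item is flagged defective) = (171/2000) / (1401/10000) = 285/467

P(the item is actually defective|the item is flagged defective) = 285/467 ≈ 61.03%


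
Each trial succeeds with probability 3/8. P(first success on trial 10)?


Geometric: P(X=10) = (1-p)^(k-1)×p = (5/8)^9×3/8 = 5859375/1073741824

P(X=10) = 5859375/1073741824 ≈ 0.55%


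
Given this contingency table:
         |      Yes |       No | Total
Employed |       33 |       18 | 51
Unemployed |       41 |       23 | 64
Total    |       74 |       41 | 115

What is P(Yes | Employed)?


P(Yes | Employed) = 33/(33+18) = 33/51 = 11/17

P(Yes|Employed) = 11/17 ≈ 64.71%


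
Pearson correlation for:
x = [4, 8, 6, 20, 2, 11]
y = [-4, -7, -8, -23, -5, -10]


n=6, Σx=51, Σy=-57, Σxy=-700, Σx²=641, Σy²=783
r = (6×(-700) - 51×(-57))/√((6×641 - 51²)(6×783 - (-57)²))
= -1293/√(1245×1449) = -1293/√1804005 ≈ -1293/1343.1325 ≈ -0.9627

r ≈ -0.9627


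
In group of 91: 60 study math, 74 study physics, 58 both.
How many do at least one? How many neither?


|A∪B| = 60+74-58 = 76
Neither = 91-76 = 15

At least one: 76; Neither: 15


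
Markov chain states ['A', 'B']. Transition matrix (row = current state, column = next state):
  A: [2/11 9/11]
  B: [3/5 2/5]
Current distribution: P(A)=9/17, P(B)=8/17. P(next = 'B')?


P(next=B) = Σᵢ P(now=i)×P(i→B)
= 9/17×9/11 + 8/17×2/5
= 81/187 + 16/85 = 581/935

P = 581/935 ≈ 0.6214


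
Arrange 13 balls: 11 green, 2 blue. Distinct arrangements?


13!/(11!×2!) = 78

78


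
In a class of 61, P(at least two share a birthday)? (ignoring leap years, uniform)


P(all different) = Π(365-i)/365 for i=0..60
= 0.004911
P(match) = 1 - 0.004911 = 0.995089

P ≈ 0.9951 ≈ 99.51%


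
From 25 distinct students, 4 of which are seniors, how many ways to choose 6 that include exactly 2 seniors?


Choose 2 of the 4 seniors and 4 of the other 21 students:
C(4,2)×C(21,4) = 6×5985 = 35910

35910


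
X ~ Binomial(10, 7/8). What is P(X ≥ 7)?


P(X ≥ 7) = Σ P(X=i) for i=7..10
P(X=7) = 12353145/134217728
P(X=8) = 259416045/1073741824
P(X=9) = 201768035/536870912
P(X=10) = 282475249/1073741824
Sum = 261063131/268435456

P(X ≥ 7) = 261063131/268435456 ≈ 97.25%


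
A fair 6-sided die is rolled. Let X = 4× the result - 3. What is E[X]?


E[die] = (1+6)/2 = 7/2
E[X] = 4×7/2 - 3 = 11

E[X] = 11


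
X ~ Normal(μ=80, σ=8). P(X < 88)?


z = (88-80)/8 = 1.0
P(Z < 1.0) = 0.8413

P(X < 88) ≈ 0.8413


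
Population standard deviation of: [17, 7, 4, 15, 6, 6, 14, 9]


Mean = 78/8 = 39/4
  (17-39/4)²=841/16
  (7-39/4)²=121/16
  (4-39/4)²=529/16
  (15-39/4)²=441/16
  (6-39/4)²=225/16
  (6-39/4)²=225/16
  (14-39/4)²=289/16
  (9-39/4)²=9/16
Σ(x-μ)² = 335/2
σ² = (335/2)/8 = 335/16

σ = √(335/16) ≈ 4.5758


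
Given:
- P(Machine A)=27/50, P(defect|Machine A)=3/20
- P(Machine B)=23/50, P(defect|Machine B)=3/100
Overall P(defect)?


P(B) = Σ P(B|Aᵢ)×P(Aᵢ)
  3/20×27/50 = 81/1000
  3/100×23/50 = 69/5000
Sum = 237/2500

P(defect) = 237/2500 ≈ 9.48%


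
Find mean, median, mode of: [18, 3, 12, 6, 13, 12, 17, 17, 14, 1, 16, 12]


Sorted: [1, 3, 6, 12, 12, 12, 13, 14, 16, 17, 17, 18]
Mean = 141/12 = 47/4
Median = 25/2
Freq: {18: 1, 3: 1, 12: 3, 6: 1, 13: 1, 17: 2, 14: 1, 1: 1, 16: 1}
Mode: [12]

Mean=47/4, Median=25/2, Mode=12


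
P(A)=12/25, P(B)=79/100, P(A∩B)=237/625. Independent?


P(A)×P(B) = 237/625
P(A∩B) = 237/625
Equal ✓ → Independent

Yes, independent


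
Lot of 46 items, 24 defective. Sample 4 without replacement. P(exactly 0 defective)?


Hypergeometric: C(24,0)×C(22,4)/C(46,4)
= 1×7315/163185 = 133/2967

P(X=0) = 133/2967 ≈ 4.48%


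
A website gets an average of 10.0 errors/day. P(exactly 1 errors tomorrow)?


Poisson(λ=10.0): P(X=1) = e^(-λ)×λ^k/k!
= e^(-10.0) × 10.0^1 / 1!
≈ 4.539992976e-05 × 10 / 1 ≈ 0.000454

P(X=1) ≈ 0.000454 ≈ 0.05%


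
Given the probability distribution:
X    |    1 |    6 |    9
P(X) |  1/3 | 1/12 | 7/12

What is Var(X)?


E[X] = 73/12
E[X²] = 607/12
Var(X) = E[X²] - (E[X])² = 607/12 - 5329/144 = 1955/144

Var(X) = 1955/144 ≈ 13.5764


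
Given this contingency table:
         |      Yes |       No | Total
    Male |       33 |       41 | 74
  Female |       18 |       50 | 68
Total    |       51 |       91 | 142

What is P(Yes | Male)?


P(Yes | Male) = 33/(33+41) = 33/74

P(Yes|Male) = 33/74 ≈ 44.59%


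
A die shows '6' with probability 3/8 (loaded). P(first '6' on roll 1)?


Geometric: P(X=1) = (1-p)^(k-1)×p = (5/8)^0×3/8 = 3/8

P(X=1) = 3/8 ≈ 37.50%


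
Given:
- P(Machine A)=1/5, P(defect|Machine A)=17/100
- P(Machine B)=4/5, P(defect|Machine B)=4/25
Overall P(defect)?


P(B) = Σ P(B|Aᵢ)×P(Aᵢ)
  17/100×1/5 = 17/500
  4/25×4/5 = 16/125
Sum = 81/500

P(defect) = 81/500 ≈ 16.20%


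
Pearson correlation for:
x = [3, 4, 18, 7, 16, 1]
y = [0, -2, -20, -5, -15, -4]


n=6, Σx=49, Σy=-46, Σxy=-647, Σx²=655, Σy²=670
r = (6×(-647) - 49×(-46))/√((6×655 - 49²)(6×670 - (-46)²))
= -1628/√(1529×1904) = -1628/√2911216 ≈ -1628/1706.2286 ≈ -0.9542

r ≈ -0.9542


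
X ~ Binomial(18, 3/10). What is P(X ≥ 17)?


P(X ≥ 17) = Σ P(X=i) for i=17..18
P(X=17) = 8135830269/500000000000000000
P(X=18) = 387420489/1000000000000000000
Sum = 16659081027/1000000000000000000

P(X ≥ 17) = 16659081027/1000000000000000000 ≈ 0.00%


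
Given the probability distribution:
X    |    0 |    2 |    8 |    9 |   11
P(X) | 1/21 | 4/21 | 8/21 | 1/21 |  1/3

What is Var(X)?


E[X] = 158/21
E[X²] = 208/3
Var(X) = E[X²] - (E[X])² = 208/3 - 24964/441 = 5612/441

Var(X) = 5612/441 ≈ 12.7256


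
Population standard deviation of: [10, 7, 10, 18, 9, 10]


Mean = 64/6 = 32/3
  (10-32/3)²=4/9
  (7-32/3)²=121/9
  (10-32/3)²=4/9
  (18-32/3)²=484/9
  (9-32/3)²=25/9
  (10-32/3)²=4/9
Σ(x-μ)² = 214/3
σ² = (214/3)/6 = 107/9

σ = √(107/9) ≈ 3.4480


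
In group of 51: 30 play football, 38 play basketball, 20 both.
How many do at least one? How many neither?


|A∪B| = 30+38-20 = 48
Neither = 51-48 = 3

At least one: 48; Neither: 3


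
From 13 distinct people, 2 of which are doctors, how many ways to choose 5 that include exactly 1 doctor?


Choose 1 of the 2 doctors and 4 of the other 11 people:
C(2,1)×C(11,4) = 2×330 = 660

660


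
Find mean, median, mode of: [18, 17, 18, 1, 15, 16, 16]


Sorted: [1, 15, 16, 16, 17, 18, 18]
Mean = 101/7
Median = 16
Freq: {18: 2, 17: 1, 1: 1, 15: 1, 16: 2}
Mode: [16, 18]

Mean=101/7, Median=16, Mode=[16, 18]


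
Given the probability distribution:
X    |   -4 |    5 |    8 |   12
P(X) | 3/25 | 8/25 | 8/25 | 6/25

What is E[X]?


E[X] = Σ x·P(X=x)
= (-4)×(3/25) + (5)×(8/25) + (8)×(8/25) + (12)×(6/25)
= 164/25

E[X] = 164/25


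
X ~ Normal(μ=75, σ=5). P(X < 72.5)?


z = (72.5-75)/5 = -0.5
P(Z < -0.5) = 0.3085

P(X < 72.5) ≈ 0.3085


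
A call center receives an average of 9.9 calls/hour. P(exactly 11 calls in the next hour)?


Poisson(λ=9.9): P(X=11) = e^(-λ)×λ^k/k!
= e^(-9.9) × 9.9^11 / 11!
≈ 5.017468206e-05 × 89533825425.9 / 39916800 ≈ 0.112542

P(X=11) ≈ 0.112542 ≈ 11.25%


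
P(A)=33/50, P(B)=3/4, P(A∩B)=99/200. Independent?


P(A)×P(B) = 99/200
P(A∩B) = 99/200
Equal ✓ → Independent

Yes, independent


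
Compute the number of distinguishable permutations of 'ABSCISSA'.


Letters: 8, freq: {'A': 2, 'B': 1, 'S': 3, 'C': 1, 'I': 1}
8!/(2!×1!×3!×1!×1!) = 40320/12 = 3360

3360


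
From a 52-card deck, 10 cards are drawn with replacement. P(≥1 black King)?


P(not a black King) = 50/52 = 25/26
P(none in 10 draws) = (25/26)^10 = 95367431640625/141167095653376
P(≥1 black King) = 1 - 95367431640625/141167095653376 = 45799664012751/141167095653376

P = 45799664012751/141167095653376 ≈ 32.44%


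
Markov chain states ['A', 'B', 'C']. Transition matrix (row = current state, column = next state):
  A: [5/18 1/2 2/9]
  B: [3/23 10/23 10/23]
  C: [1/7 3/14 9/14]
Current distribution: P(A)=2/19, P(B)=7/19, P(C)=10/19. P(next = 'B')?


P(next=B) = Σᵢ P(now=i)×P(i→B)
= 2/19×1/2 + 7/19×10/23 + 10/19×3/14
= 1/19 + 70/437 + 15/133 = 996/3059

P = 996/3059 ≈ 0.3256


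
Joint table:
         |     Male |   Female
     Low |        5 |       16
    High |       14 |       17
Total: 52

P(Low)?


P(Low) = (5+16)/52 = 21/52

P(Low) = 21/52 ≈ 40.38%


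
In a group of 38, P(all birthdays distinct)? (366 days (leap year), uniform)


P(all different) = Π(366-i)/366 for i=0..37
= (366/366)×(365/366)×...×(329/366)
= 0.136703

P ≈ 0.1367 ≈ 13.67%


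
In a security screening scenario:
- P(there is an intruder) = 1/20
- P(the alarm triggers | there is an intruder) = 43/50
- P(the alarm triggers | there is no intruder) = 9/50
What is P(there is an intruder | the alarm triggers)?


Using Bayes' theorem:
P(A|B) = P(B|A)·P(A) / P(B)

P(the alarm triggers) = 43/50 × 1/20 + 9/50 × 19/20
= 43/1000 + 171/1000 = 107/500

P(there is an intruder|the alarm triggers) = (43/1000) / (107/500) = 43/214

P(there is an intruder|the alarm triggers) = 43/214 ≈ 20.09%


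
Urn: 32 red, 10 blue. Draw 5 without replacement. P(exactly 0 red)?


Hypergeometric: C(32,0)×C(10,5)/C(42,5)
= 1×252/850668 = 3/10127

P(X=0) = 3/10127 ≈ 0.03%


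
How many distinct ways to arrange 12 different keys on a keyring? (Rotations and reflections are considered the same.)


Free circular arrangements: rotations and reflections both identified.
(n-1)!/2 = 11!/2 = 39916800/2 = 19958400

19958400


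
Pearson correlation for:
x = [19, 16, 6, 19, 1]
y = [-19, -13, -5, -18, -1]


n=5, Σx=61, Σy=-56, Σxy=-942, Σx²=1015, Σy²=880
r = (5×(-942) - 61×(-56))/√((5×1015 - 61²)(5×880 - (-56)²))
= -1294/√(1354×1264) = -1294/√1711456 ≈ -1294/1308.2263 ≈ -0.9891

r ≈ -0.9891


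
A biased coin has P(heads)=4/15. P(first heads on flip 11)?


Geometric: P(X=11) = (1-p)^(k-1)×p = (11/15)^10×4/15 = 103749698404/8649755859375

P(X=11) = 103749698404/8649755859375 ≈ 1.20%


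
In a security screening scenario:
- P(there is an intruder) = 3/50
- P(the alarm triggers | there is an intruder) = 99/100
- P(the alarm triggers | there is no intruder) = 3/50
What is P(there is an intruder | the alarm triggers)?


Using Bayes' theorem:
P(A|B) = P(B|A)·P(A) / P(B)

P(the alarm triggers) = 99/100 × 3/50 + 3/50 × 47/50
= 297/5000 + 141/2500 = 579/5000

P(there is an intruder|the alarm triggers) = (297/5000) / (579/5000) = 99/193

P(there is an intruder|the alarm triggers) = 99/193 ≈ 51.30%


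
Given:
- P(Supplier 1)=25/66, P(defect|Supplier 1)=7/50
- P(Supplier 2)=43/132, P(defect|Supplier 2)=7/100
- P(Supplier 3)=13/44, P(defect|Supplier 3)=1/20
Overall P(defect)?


P(B) = Σ P(B|Aᵢ)×P(Aᵢ)
  7/50×25/66 = 7/132
  7/100×43/132 = 301/13200
  1/20×13/44 = 13/880
Sum = 299/3300

P(defect) = 299/3300 ≈ 9.06%


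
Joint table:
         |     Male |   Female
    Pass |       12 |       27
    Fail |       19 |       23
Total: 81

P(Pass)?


P(Pass) = (12+27)/81 = 39/81 = 13/27

P(Pass) = 13/27 ≈ 48.15%


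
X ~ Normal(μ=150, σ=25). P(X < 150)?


z = (150-150)/25 = 0.0
P(Z < 0.0) = 0.5000

P(X < 150) ≈ 0.5000


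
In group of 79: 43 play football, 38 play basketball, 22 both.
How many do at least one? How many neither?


|A∪B| = 43+38-22 = 59
Neither = 79-59 = 20

At least one: 59; Neither: 20


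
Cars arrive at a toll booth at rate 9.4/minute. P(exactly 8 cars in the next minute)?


Poisson(λ=9.4): P(X=8) = e^(-λ)×λ^k/k!
= e^(-9.4) × 9.4^8 / 8!
≈ 8.272406556e-05 × 60956893.8541 / 40320 ≈ 0.125065

P(X=8) ≈ 0.125065 ≈ 12.51%


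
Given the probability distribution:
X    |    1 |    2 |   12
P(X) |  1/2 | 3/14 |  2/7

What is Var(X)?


E[X] = 61/14
E[X²] = 85/2
Var(X) = E[X²] - (E[X])² = 85/2 - 3721/196 = 4609/196

Var(X) = 4609/196 ≈ 23.5153


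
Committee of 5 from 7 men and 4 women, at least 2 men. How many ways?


Count by #men:
  2M,3W: C(7,2)×C(4,3)=84
  3M,2W: C(7,3)×C(4,2)=210
  4M,1W: C(7,4)×C(4,1)=140
  5M,0W: C(7,5)×C(4,0)=21
Total = 455

455


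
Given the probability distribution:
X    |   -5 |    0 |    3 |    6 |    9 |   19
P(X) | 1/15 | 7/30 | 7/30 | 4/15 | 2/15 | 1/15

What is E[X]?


E[X] = Σ x·P(X=x)
= (-5)×(1/15) + (0)×(7/30) + (3)×(7/30) + (6)×(4/15) + (9)×(2/15) + (19)×(1/15)
= 133/30

E[X] = 133/30


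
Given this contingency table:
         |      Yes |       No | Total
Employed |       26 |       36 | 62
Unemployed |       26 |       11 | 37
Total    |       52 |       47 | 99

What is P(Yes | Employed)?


P(Yes | Employed) = 26/(26+36) = 26/62 = 13/31

P(Yes|Employed) = 13/31 ≈ 41.94%


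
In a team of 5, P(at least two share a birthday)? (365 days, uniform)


P(all different) = Π(365-i)/365 for i=0..4
= 0.972864
P(match) = 1 - 0.972864 = 0.027136

P ≈ 0.0271 ≈ 2.71%


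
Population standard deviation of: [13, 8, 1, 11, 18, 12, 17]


Mean = 80/7
  (13-80/7)²=121/49
  (8-80/7)²=576/49
  (1-80/7)²=5329/49
  (11-80/7)²=9/49
  (18-80/7)²=2116/49
  (12-80/7)²=16/49
  (17-80/7)²=1521/49
Σ(x-μ)² = 1384/7
σ² = (1384/7)/7 = 1384/49

σ = √(1384/49) ≈ 5.3146


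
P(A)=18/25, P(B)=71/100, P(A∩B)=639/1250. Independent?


P(A)×P(B) = 639/1250
P(A∩B) = 639/1250
Equal ✓ → Independent

Yes, independent


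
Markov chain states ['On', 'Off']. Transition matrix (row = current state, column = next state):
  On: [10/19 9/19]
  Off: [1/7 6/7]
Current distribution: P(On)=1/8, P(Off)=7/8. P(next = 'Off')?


P(next=Off) = Σᵢ P(now=i)×P(i→Off)
= 1/8×9/19 + 7/8×6/7
= 9/152 + 3/4 = 123/152

P = 123/152 ≈ 0.8092


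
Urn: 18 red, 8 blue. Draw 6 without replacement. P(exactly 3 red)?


Hypergeometric: C(18,3)×C(8,3)/C(26,6)
= 816×56/230230 = 3264/16445

P(X=3) = 3264/16445 ≈ 19.85%


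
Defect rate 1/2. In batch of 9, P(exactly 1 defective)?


Binomial: P(X=1) = C(9,1)×p^1×(1-p)^8
= 9 × 1/2 × 1/256 = 9/512

P(X=1) = 9/512 ≈ 1.76%


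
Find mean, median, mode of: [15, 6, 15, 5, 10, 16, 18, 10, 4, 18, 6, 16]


Sorted: [4, 5, 6, 6, 10, 10, 15, 15, 16, 16, 18, 18]
Mean = 139/12
Median = 25/2
Freq: {15: 2, 6: 2, 5: 1, 10: 2, 16: 2, 18: 2, 4: 1}
Mode: [6, 10, 15, 16, 18]

Mean=139/12, Median=25/2, Mode=[6, 10, 15, 16, 18]


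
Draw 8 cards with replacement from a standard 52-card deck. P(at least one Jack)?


P(not a Jack) = 48/52 = 12/13
P(none in 8 draws) = (12/13)^8 = 429981696/815730721
P(≥1 Jack) = 1 - 429981696/815730721 = 385749025/815730721

P = 385749025/815730721 ≈ 47.29%


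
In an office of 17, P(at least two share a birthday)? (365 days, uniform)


P(all different) = Π(365-i)/365 for i=0..16
= 0.684992
P(match) = 1 - 0.684992 = 0.315008

P ≈ 0.3150 ≈ 31.50%


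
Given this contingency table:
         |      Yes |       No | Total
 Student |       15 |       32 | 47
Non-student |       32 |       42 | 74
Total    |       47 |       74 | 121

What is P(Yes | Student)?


P(Yes | Student) = 15/(15+32) = 15/47

P(Yes|Student) = 15/47 ≈ 31.91%


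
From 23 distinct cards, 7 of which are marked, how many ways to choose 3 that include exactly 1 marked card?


Choose 1 of the 7 marked cards and 2 of the other 16 cards:
C(7,1)×C(16,2) = 7×120 = 840

840


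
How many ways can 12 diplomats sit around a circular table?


Circular arrangements of 12 distinct objects: fix one position to break rotational symmetry.
(n-1)! = 11! = 39916800

39916800


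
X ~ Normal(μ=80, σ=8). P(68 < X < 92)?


z₁=(68-80)/8=-1.5, z₂=(92-80)/8=1.5
P = Φ(1.5) - Φ(-1.5) = 0.933193 - 0.066807 = 0.866386 ≈ 0.8664

P(68 < X < 92) ≈ 0.8664
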